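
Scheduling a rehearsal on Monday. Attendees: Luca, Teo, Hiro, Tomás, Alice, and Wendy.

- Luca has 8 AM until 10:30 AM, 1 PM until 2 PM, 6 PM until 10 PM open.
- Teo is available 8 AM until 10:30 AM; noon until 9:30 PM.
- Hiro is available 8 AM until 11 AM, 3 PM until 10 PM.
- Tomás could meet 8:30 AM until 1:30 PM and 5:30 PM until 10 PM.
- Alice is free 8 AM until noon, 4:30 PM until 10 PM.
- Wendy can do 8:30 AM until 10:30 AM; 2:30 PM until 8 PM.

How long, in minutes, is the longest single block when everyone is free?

120

Luca ∩ Teo: 08:00-10:30, 13:00-14:00, 18:00-21:30.
Luca ∩ Teo ∩ Hiro: 08:00-10:30, 18:00-21:30.
Luca ∩ Teo ∩ Hiro ∩ Tomás: 08:30-10:30, 18:00-21:30.
Luca ∩ Teo ∩ Hiro ∩ Tomás ∩ Alice: 08:30-10:30, 18:00-21:30.
Luca ∩ Teo ∩ Hiro ∩ Tomás ∩ Alice ∩ Wendy: 08:30-10:30, 18:00-20:00.
So the common availability across everyone is 08:30-10:30, 18:00-20:00.
The longest is 08:30-10:30 at 120 minutes.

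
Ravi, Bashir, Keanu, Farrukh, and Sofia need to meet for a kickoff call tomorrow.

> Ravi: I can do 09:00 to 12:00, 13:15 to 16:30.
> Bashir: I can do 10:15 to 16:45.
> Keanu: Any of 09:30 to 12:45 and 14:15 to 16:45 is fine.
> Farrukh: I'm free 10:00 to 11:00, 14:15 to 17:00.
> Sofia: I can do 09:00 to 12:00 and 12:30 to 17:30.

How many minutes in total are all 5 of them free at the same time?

Ravi ∩ Bashir: 10:15-12:00, 13:15-16:30.
Ravi ∩ Bashir ∩ Keanu: 10:15-12:00, 14:15-16:30.
Ravi ∩ Bashir ∩ Keanu ∩ Farrukh: 10:15-11:00, 14:15-16:30.
Ravi ∩ Bashir ∩ Keanu ∩ Farrukh ∩ Sofia: 10:15-11:00, 14:15-16:30.
Summing the common windows: 45 + 135 = 180 minutes.

180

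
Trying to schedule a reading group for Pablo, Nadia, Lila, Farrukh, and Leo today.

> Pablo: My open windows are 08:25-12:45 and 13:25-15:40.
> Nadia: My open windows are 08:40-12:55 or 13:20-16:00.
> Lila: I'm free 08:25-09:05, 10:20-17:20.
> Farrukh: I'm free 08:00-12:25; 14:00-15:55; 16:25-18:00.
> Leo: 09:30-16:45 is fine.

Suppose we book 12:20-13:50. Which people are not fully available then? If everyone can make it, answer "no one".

Farrukh, Nadia, Pablo

Pablo: not fully free for 12:20-13:50. Nadia: not fully free for 12:20-13:50. Lila: free for 12:20-13:50. Farrukh: not fully free for 12:20-13:50. Leo: free for 12:20-13:50.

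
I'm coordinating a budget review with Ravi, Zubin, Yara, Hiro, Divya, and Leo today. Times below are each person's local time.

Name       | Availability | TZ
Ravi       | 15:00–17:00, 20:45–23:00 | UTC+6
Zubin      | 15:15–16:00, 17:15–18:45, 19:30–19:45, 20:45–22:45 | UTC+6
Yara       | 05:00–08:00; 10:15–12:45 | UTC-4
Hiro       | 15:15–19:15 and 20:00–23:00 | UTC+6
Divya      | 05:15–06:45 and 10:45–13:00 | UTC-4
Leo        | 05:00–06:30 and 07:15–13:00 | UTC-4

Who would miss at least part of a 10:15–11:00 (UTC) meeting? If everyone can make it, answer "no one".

Divya, Leo, Zubin

Ravi in UTC: 09:00-11:00, 14:45-17:00 (subtract 6h to convert from UTC+6).
Zubin in UTC: 09:15-10:00, 11:15-12:45, 13:30-13:45, 14:45-16:45 (subtract 6h to convert from UTC+6).
Yara in UTC: 09:00-12:00, 14:15-16:45 (add 4h to convert from UTC-4).
Hiro in UTC: 09:15-13:15, 14:00-17:00 (subtract 6h to convert from UTC+6).
Divya in UTC: 09:15-10:45, 14:45-17:00 (add 4h to convert from UTC-4).
Leo in UTC: 09:00-10:30, 11:15-17:00 (add 4h to convert from UTC-4).
Ravi: free for 10:15-11:00. Zubin: not fully free for 10:15-11:00. Yara: free for 10:15-11:00. Hiro: free for 10:15-11:00. Divya: not fully free for 10:15-11:00. Leo: not fully free for 10:15-11:00.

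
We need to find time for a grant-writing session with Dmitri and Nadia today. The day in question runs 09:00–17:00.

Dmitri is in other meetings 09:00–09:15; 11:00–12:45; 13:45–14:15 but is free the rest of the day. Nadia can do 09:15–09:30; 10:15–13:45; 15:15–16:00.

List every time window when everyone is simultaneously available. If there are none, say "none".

Dmitri free: 09:15-11:00, 12:45-13:45, 14:15-17:00 (invert busy blocks within the working day).
Nadia free: 09:15-09:30, 10:15-13:45, 15:15-16:00.
Dmitri ∩ Nadia: 09:15-09:30, 10:15-11:00, 12:45-13:45, 15:15-16:00.
Those are the intersection windows.

09:15-09:30, 10:15-11:00, 12:45-13:45, 15:15-16:00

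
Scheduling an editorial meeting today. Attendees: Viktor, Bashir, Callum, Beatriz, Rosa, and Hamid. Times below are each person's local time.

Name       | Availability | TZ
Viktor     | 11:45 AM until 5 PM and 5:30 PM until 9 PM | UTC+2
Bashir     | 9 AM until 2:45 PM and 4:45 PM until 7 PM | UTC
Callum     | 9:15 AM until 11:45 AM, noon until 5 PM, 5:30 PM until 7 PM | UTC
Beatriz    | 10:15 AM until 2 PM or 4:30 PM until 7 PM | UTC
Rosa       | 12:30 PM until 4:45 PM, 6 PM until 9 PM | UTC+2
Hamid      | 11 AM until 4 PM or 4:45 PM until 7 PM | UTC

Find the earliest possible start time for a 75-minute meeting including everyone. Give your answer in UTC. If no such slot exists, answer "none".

12:00

Viktor in UTC: 09:45-15:00, 15:30-19:00 (subtract 2h to convert from UTC+2).
Bashir in UTC: 09:00-14:45, 16:45-19:00.
Callum in UTC: 09:15-11:45, 12:00-17:00, 17:30-19:00.
Beatriz in UTC: 10:15-14:00, 16:30-19:00.
Rosa in UTC: 10:30-14:45, 16:00-19:00 (subtract 2h to convert from UTC+2).
Hamid in UTC: 11:00-16:00, 16:45-19:00.
Viktor ∩ Bashir: 09:45-14:45, 16:45-19:00.
Viktor ∩ Bashir ∩ Callum: 09:45-11:45, 12:00-14:45, 16:45-17:00, 17:30-19:00.
Viktor ∩ Bashir ∩ Callum ∩ Beatriz: 10:15-11:45, 12:00-14:00, 16:45-17:00, 17:30-19:00.
Viktor ∩ Bashir ∩ Callum ∩ Beatriz ∩ Rosa: 10:30-11:45, 12:00-14:00, 16:45-17:00, 17:30-19:00.
Viktor ∩ Bashir ∩ Callum ∩ Beatriz ∩ Rosa ∩ Hamid: 11:00-11:45, 12:00-14:00, 16:45-17:00, 17:30-19:00.
The first common window of at least 75 minutes is 12:00-14:00, so the earliest start is 12:00.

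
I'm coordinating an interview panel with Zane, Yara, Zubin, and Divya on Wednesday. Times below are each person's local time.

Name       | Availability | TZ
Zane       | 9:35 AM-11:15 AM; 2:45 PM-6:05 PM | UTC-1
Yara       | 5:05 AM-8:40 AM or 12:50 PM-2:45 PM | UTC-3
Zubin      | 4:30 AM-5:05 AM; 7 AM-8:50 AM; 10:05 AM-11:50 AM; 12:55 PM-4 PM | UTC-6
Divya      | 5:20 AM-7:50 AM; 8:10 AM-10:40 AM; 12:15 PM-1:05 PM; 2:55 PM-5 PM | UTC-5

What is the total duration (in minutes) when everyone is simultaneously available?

Zane in UTC: 10:35-12:15, 15:45-19:05 (add 1h to convert from UTC-1).
Yara in UTC: 08:05-11:40, 15:50-17:45 (add 3h to convert from UTC-3).
Zubin in UTC: 10:30-11:05, 13:00-14:50, 16:05-17:50, 18:55-22:00 (add 6h to convert from UTC-6).
Divya in UTC: 10:20-12:50, 13:10-15:40, 17:15-18:05, 19:55-22:00 (add 5h to convert from UTC-5).
Zane ∩ Yara: 10:35-11:40, 15:50-17:45.
Zane ∩ Yara ∩ Zubin: 10:35-11:05, 16:05-17:45.
Zane ∩ Yara ∩ Zubin ∩ Divya: 10:35-11:05, 17:15-17:45.
So the common availability across everyone is 10:35-11:05, 17:15-17:45.
Summing the common windows: 30 + 30 = 60 minutes.

60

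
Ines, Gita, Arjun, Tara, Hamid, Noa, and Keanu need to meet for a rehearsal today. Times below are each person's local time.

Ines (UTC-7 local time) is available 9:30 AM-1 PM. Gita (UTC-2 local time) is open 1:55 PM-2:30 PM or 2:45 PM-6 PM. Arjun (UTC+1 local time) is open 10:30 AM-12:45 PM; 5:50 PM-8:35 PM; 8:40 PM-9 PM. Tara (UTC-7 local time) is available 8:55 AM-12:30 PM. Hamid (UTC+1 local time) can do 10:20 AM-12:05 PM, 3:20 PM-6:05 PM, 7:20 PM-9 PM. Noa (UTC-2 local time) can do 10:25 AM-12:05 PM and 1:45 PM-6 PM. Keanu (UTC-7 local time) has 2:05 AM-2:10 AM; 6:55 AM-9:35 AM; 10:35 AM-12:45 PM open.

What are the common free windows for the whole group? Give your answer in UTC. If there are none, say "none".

Ines in UTC: 16:30-20:00 (add 7h to convert from UTC-7).
Gita in UTC: 15:55-16:30, 16:45-20:00 (add 2h to convert from UTC-2).
Arjun in UTC: 09:30-11:45, 16:50-19:35, 19:40-20:00 (subtract 1h to convert from UTC+1).
Tara in UTC: 15:55-19:30 (add 7h to convert from UTC-7).
Hamid in UTC: 09:20-11:05, 14:20-17:05, 18:20-20:00 (subtract 1h to convert from UTC+1).
Noa in UTC: 12:25-14:05, 15:45-20:00 (add 2h to convert from UTC-2).
Keanu in UTC: 09:05-09:10, 13:55-16:35, 17:35-19:45 (add 7h to convert from UTC-7).
Ines ∩ Gita: 16:45-20:00.
Ines ∩ Gita ∩ Arjun: 16:50-19:35, 19:40-20:00.
Ines ∩ Gita ∩ Arjun ∩ Tara: 16:50-19:30.
Ines ∩ Gita ∩ Arjun ∩ Tara ∩ Hamid: 16:50-17:05, 18:20-19:30.
Ines ∩ Gita ∩ Arjun ∩ Tara ∩ Hamid ∩ Noa: 16:50-17:05, 18:20-19:30.
Ines ∩ Gita ∩ Arjun ∩ Tara ∩ Hamid ∩ Noa ∩ Keanu: 18:20-19:30.

18:20-19:30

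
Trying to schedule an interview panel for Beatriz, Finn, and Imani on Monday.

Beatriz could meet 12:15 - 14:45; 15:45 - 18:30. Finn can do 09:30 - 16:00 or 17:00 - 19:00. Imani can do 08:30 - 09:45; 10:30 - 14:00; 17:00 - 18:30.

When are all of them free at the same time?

Beatriz ∩ Finn: 12:15-14:45, 15:45-16:00, 17:00-18:30.
Beatriz ∩ Finn ∩ Imani: 12:15-14:00, 17:00-18:30.

12:15-14:00, 17:00-18:30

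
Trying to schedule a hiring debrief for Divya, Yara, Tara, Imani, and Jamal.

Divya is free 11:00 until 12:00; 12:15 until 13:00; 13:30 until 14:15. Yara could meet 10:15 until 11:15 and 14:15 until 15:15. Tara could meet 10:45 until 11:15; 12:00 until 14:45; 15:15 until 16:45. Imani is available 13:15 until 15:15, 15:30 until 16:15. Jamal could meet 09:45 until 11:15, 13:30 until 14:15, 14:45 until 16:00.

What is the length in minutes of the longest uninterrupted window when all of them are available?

Divya ∩ Yara: 11:00-11:15.
Divya ∩ Yara ∩ Tara: 11:00-11:15.
Divya ∩ Yara ∩ Tara ∩ Imani: ∅.
Divya ∩ Yara ∩ Tara ∩ Imani ∩ Jamal: ∅.
There is no time when everyone is free.
No common window exists, so the longest block is 0 minutes.

0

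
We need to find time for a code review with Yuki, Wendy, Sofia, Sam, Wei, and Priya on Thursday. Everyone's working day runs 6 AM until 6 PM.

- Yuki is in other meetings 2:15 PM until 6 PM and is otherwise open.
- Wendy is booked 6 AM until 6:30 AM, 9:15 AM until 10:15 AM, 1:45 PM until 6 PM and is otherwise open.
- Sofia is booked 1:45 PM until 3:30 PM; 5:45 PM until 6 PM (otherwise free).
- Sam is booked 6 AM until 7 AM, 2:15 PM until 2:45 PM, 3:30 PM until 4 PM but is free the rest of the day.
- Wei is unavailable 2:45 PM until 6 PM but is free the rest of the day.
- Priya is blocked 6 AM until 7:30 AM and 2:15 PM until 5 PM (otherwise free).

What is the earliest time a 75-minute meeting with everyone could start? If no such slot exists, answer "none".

Yuki free: 06:00-14:15 (invert busy blocks within the working day).
Wendy free: 06:30-09:15, 10:15-13:45 (invert busy blocks within the working day).
Sofia free: 06:00-13:45, 15:30-17:45 (invert busy blocks within the working day).
Sam free: 07:00-14:15, 14:45-15:30, 16:00-18:00 (invert busy blocks within the working day).
Wei free: 06:00-14:45 (invert busy blocks within the working day).
Priya free: 07:30-14:15, 17:00-18:00 (invert busy blocks within the working day).
Yuki ∩ Wendy: 06:30-09:15, 10:15-13:45.
Yuki ∩ Wendy ∩ Sofia: 06:30-09:15, 10:15-13:45.
Yuki ∩ Wendy ∩ Sofia ∩ Sam: 07:00-09:15, 10:15-13:45.
Yuki ∩ Wendy ∩ Sofia ∩ Sam ∩ Wei: 07:00-09:15, 10:15-13:45.
Yuki ∩ Wendy ∩ Sofia ∩ Sam ∩ Wei ∩ Priya: 07:30-09:15, 10:15-13:45.
Those are the intersection windows.
The first common window of at least 75 minutes is 07:30-09:15, so the earliest start is 07:30.

07:30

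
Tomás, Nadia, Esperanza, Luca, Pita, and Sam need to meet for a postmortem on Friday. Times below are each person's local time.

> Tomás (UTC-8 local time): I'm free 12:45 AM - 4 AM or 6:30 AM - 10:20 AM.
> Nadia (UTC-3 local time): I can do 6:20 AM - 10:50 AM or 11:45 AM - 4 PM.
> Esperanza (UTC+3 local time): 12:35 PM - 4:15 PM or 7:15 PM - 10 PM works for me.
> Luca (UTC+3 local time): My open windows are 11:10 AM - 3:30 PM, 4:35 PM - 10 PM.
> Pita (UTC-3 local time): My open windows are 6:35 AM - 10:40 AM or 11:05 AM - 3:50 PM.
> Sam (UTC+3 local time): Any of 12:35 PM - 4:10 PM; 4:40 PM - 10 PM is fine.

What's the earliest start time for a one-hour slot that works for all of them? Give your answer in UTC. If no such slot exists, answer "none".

09:35

Tomás in UTC: 08:45-12:00, 14:30-18:20 (add 8h to convert from UTC-8).
Nadia in UTC: 09:20-13:50, 14:45-19:00 (add 3h to convert from UTC-3).
Esperanza in UTC: 09:35-13:15, 16:15-19:00 (subtract 3h to convert from UTC+3).
Luca in UTC: 08:10-12:30, 13:35-19:00 (subtract 3h to convert from UTC+3).
Pita in UTC: 09:35-13:40, 14:05-18:50 (add 3h to convert from UTC-3).
Sam in UTC: 09:35-13:10, 13:40-19:00 (subtract 3h to convert from UTC+3).
Tomás ∩ Nadia: 09:20-12:00, 14:45-18:20.
Tomás ∩ Nadia ∩ Esperanza: 09:35-12:00, 16:15-18:20.
Tomás ∩ Nadia ∩ Esperanza ∩ Luca: 09:35-12:00, 16:15-18:20.
Tomás ∩ Nadia ∩ Esperanza ∩ Luca ∩ Pita: 09:35-12:00, 16:15-18:20.
Tomás ∩ Nadia ∩ Esperanza ∩ Luca ∩ Pita ∩ Sam: 09:35-12:00, 16:15-18:20.
The first common window of at least 60 minutes is 09:35-12:00, so the earliest start is 09:35.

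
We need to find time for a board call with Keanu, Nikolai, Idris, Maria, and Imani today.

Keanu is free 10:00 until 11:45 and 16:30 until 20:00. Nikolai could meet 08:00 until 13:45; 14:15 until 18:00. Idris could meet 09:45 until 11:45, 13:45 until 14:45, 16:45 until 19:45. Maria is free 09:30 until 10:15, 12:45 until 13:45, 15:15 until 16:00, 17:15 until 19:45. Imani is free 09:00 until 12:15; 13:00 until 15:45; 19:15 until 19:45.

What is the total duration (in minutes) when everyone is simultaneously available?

Keanu ∩ Nikolai: 10:00-11:45, 16:30-18:00.
Keanu ∩ Nikolai ∩ Idris: 10:00-11:45, 16:45-18:00.
Keanu ∩ Nikolai ∩ Idris ∩ Maria: 10:00-10:15, 17:15-18:00.
Keanu ∩ Nikolai ∩ Idris ∩ Maria ∩ Imani: 10:00-10:15.
That's a single block of 15 minutes.

15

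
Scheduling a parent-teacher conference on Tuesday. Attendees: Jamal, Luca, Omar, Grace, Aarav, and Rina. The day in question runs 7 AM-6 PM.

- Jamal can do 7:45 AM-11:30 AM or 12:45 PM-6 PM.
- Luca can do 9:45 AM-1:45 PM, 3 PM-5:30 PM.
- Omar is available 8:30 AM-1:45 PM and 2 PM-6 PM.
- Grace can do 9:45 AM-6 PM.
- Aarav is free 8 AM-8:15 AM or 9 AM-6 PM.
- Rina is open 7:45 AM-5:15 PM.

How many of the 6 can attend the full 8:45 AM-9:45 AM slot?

Jamal, Omar, and Rina can make the full 08:45-09:45 slot — that's 3.

3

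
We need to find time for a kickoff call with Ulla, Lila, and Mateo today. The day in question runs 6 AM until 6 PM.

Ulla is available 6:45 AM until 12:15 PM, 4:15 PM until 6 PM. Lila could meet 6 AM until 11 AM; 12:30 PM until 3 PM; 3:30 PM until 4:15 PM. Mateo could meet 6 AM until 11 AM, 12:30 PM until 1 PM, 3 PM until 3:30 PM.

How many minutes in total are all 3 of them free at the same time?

Ulla ∩ Lila: 06:45-11:00.
Ulla ∩ Lila ∩ Mateo: 06:45-11:00.
So the common availability across everyone is 06:45-11:00.
That's a single block of 255 minutes.

255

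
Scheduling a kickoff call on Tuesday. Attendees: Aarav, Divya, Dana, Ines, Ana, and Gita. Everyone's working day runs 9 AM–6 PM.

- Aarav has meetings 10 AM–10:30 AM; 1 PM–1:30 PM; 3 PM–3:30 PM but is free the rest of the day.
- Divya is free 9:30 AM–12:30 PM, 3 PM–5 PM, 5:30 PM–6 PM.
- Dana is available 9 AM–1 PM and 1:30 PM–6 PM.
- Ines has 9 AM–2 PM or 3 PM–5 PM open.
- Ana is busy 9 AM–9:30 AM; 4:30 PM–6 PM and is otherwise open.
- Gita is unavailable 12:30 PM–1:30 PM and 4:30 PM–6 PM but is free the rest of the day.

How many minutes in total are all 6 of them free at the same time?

Aarav free: 09:00-10:00, 10:30-13:00, 13:30-15:00, 15:30-18:00 (invert busy blocks within the working day).
Divya free: 09:30-12:30, 15:00-17:00, 17:30-18:00.
Dana free: 09:00-13:00, 13:30-18:00.
Ines free: 09:00-14:00, 15:00-17:00.
Ana free: 09:30-16:30 (invert busy blocks within the working day).
Gita free: 09:00-12:30, 13:30-16:30 (invert busy blocks within the working day).
Aarav ∩ Divya: 09:30-10:00, 10:30-12:30, 15:30-17:00, 17:30-18:00.
Aarav ∩ Divya ∩ Dana: 09:30-10:00, 10:30-12:30, 15:30-17:00, 17:30-18:00.
Aarav ∩ Divya ∩ Dana ∩ Ines: 09:30-10:00, 10:30-12:30, 15:30-17:00.
Aarav ∩ Divya ∩ Dana ∩ Ines ∩ Ana: 09:30-10:00, 10:30-12:30, 15:30-16:30.
Aarav ∩ Divya ∩ Dana ∩ Ines ∩ Ana ∩ Gita: 09:30-10:00, 10:30-12:30, 15:30-16:30.
Summing the common windows: 30 + 120 + 60 = 210 minutes.

210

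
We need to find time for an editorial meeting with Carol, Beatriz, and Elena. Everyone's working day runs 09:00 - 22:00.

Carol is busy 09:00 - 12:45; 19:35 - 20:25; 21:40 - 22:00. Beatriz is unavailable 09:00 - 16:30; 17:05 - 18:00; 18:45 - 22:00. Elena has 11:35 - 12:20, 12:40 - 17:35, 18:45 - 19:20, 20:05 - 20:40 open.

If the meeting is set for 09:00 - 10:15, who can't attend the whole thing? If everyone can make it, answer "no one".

Carol free: 12:45-19:35, 20:25-21:40 (invert busy blocks within the working day).
Beatriz free: 16:30-17:05, 18:00-18:45 (invert busy blocks within the working day).
Elena free: 11:35-12:20, 12:40-17:35, 18:45-19:20, 20:05-20:40.
Carol: not fully free for 09:00-10:15. Beatriz: not fully free for 09:00-10:15. Elena: not fully free for 09:00-10:15.

Beatriz, Carol, Elena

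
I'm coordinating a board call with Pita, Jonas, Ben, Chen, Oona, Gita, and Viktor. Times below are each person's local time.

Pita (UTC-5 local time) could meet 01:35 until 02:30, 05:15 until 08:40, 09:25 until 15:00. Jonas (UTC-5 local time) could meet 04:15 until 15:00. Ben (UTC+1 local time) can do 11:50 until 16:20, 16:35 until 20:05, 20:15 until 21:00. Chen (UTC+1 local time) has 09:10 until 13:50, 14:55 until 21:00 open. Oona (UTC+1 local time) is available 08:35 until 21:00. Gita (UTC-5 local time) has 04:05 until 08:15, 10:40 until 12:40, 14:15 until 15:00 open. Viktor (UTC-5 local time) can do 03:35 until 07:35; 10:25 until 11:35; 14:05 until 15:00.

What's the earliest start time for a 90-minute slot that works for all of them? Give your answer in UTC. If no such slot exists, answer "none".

10:50

Pita in UTC: 06:35-07:30, 10:15-13:40, 14:25-20:00 (add 5h to convert from UTC-5).
Jonas in UTC: 09:15-20:00 (add 5h to convert from UTC-5).
Ben in UTC: 10:50-15:20, 15:35-19:05, 19:15-20:00 (subtract 1h to convert from UTC+1).
Chen in UTC: 08:10-12:50, 13:55-20:00 (subtract 1h to convert from UTC+1).
Oona in UTC: 07:35-20:00 (subtract 1h to convert from UTC+1).
Gita in UTC: 09:05-13:15, 15:40-17:40, 19:15-20:00 (add 5h to convert from UTC-5).
Viktor in UTC: 08:35-12:35, 15:25-16:35, 19:05-20:00 (add 5h to convert from UTC-5).
Pita ∩ Jonas: 10:15-13:40, 14:25-20:00.
Pita ∩ Jonas ∩ Ben: 10:50-13:40, 14:25-15:20, 15:35-19:05, 19:15-20:00.
Pita ∩ Jonas ∩ Ben ∩ Chen: 10:50-12:50, 14:25-15:20, 15:35-19:05, 19:15-20:00.
Pita ∩ Jonas ∩ Ben ∩ Chen ∩ Oona: 10:50-12:50, 14:25-15:20, 15:35-19:05, 19:15-20:00.
Pita ∩ Jonas ∩ Ben ∩ Chen ∩ Oona ∩ Gita: 10:50-12:50, 15:40-17:40, 19:15-20:00.
Pita ∩ Jonas ∩ Ben ∩ Chen ∩ Oona ∩ Gita ∩ Viktor: 10:50-12:35, 15:40-16:35, 19:15-20:00.
The first common window of at least 90 minutes is 10:50-12:35, so the earliest start is 10:50.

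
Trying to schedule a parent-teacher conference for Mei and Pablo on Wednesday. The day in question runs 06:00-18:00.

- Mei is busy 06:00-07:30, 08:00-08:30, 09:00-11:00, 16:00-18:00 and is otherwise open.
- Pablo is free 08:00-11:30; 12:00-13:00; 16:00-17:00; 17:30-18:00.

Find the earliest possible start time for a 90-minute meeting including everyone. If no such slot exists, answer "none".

none

Mei free: 07:30-08:00, 08:30-09:00, 11:00-16:00 (invert busy blocks within the working day).
Pablo free: 08:00-11:30, 12:00-13:00, 16:00-17:00, 17:30-18:00.
Mei ∩ Pablo: 08:30-09:00, 11:00-11:30, 12:00-13:00.
No common window is at least 90 minutes long.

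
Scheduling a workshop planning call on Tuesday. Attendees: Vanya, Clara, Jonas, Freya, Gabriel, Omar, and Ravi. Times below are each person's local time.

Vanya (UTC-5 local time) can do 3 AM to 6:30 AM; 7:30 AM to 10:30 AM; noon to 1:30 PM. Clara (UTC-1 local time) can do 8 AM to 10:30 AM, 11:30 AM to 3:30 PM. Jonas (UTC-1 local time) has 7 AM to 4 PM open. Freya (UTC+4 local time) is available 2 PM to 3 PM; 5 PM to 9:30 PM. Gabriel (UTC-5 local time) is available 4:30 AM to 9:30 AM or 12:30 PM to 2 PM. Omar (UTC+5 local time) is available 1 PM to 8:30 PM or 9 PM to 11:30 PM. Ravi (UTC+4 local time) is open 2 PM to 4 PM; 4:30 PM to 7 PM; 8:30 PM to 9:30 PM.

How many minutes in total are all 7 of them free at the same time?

Vanya in UTC: 08:00-11:30, 12:30-15:30, 17:00-18:30 (add 5h to convert from UTC-5).
Clara in UTC: 09:00-11:30, 12:30-16:30 (add 1h to convert from UTC-1).
Jonas in UTC: 08:00-17:00 (add 1h to convert from UTC-1).
Freya in UTC: 10:00-11:00, 13:00-17:30 (subtract 4h to convert from UTC+4).
Gabriel in UTC: 09:30-14:30, 17:30-19:00 (add 5h to convert from UTC-5).
Omar in UTC: 08:00-15:30, 16:00-18:30 (subtract 5h to convert from UTC+5).
Ravi in UTC: 10:00-12:00, 12:30-15:00, 16:30-17:30 (subtract 4h to convert from UTC+4).
Vanya ∩ Clara: 09:00-11:30, 12:30-15:30.
Vanya ∩ Clara ∩ Jonas: 09:00-11:30, 12:30-15:30.
Vanya ∩ Clara ∩ Jonas ∩ Freya: 10:00-11:00, 13:00-15:30.
Vanya ∩ Clara ∩ Jonas ∩ Freya ∩ Gabriel: 10:00-11:00, 13:00-14:30.
Vanya ∩ Clara ∩ Jonas ∩ Freya ∩ Gabriel ∩ Omar: 10:00-11:00, 13:00-14:30.
Vanya ∩ Clara ∩ Jonas ∩ Freya ∩ Gabriel ∩ Omar ∩ Ravi: 10:00-11:00, 13:00-14:30.
Summing the common windows: 60 + 90 = 150 minutes.

150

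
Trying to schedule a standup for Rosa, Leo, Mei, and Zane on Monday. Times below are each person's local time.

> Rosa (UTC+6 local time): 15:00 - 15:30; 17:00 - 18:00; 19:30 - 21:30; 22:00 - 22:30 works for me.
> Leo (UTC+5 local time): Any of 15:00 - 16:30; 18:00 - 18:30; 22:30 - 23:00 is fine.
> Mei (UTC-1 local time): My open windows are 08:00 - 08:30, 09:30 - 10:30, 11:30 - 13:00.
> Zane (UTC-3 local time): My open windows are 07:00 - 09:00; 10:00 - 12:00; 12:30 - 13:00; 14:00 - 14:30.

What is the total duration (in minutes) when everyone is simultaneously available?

30

Rosa in UTC: 09:00-09:30, 11:00-12:00, 13:30-15:30, 16:00-16:30 (subtract 6h to convert from UTC+6).
Leo in UTC: 10:00-11:30, 13:00-13:30, 17:30-18:00 (subtract 5h to convert from UTC+5).
Mei in UTC: 09:00-09:30, 10:30-11:30, 12:30-14:00 (add 1h to convert from UTC-1).
Zane in UTC: 10:00-12:00, 13:00-15:00, 15:30-16:00, 17:00-17:30 (add 3h to convert from UTC-3).
Rosa ∩ Leo: 11:00-11:30.
Rosa ∩ Leo ∩ Mei: 11:00-11:30.
Rosa ∩ Leo ∩ Mei ∩ Zane: 11:00-11:30.
That's a single block of 30 minutes.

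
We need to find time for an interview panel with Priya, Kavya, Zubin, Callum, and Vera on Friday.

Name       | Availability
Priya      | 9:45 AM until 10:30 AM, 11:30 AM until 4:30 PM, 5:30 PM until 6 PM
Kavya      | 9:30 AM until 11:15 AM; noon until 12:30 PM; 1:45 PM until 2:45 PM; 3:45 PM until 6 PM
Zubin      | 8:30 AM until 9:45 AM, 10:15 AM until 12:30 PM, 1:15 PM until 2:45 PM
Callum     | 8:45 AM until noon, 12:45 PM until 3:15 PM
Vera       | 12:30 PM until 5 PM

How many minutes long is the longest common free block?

Priya ∩ Kavya: 09:45-10:30, 12:00-12:30, 13:45-14:45, 15:45-16:30, 17:30-18:00.
Priya ∩ Kavya ∩ Zubin: 10:15-10:30, 12:00-12:30, 13:45-14:45.
Priya ∩ Kavya ∩ Zubin ∩ Callum: 10:15-10:30, 13:45-14:45.
Priya ∩ Kavya ∩ Zubin ∩ Callum ∩ Vera: 13:45-14:45.
So the common availability across everyone is 13:45-14:45.
The longest is 13:45-14:45 at 60 minutes.

60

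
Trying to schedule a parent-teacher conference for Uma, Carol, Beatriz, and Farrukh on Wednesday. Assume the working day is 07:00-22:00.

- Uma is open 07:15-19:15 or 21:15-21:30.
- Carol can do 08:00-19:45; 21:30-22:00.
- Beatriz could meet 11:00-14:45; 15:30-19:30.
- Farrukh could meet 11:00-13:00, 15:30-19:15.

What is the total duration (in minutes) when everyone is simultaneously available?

Uma ∩ Carol: 08:00-19:15.
Uma ∩ Carol ∩ Beatriz: 11:00-14:45, 15:30-19:15.
Uma ∩ Carol ∩ Beatriz ∩ Farrukh: 11:00-13:00, 15:30-19:15.
Those are the intersection windows.
Summing the common windows: 120 + 225 = 345 minutes.

345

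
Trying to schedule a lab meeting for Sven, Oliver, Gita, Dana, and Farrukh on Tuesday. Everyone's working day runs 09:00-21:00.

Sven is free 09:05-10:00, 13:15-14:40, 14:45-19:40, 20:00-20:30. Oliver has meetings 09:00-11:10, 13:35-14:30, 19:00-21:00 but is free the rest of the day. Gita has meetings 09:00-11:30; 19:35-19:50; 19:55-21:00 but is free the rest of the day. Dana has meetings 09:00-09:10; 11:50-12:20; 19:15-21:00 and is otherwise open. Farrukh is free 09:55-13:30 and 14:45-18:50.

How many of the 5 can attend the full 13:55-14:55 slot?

2

Sven free: 09:05-10:00, 13:15-14:40, 14:45-19:40, 20:00-20:30.
Oliver free: 11:10-13:35, 14:30-19:00 (invert busy blocks within the working day).
Gita free: 11:30-19:35, 19:50-19:55 (invert busy blocks within the working day).
Dana free: 09:10-11:50, 12:20-19:15 (invert busy blocks within the working day).
Farrukh free: 09:55-13:30, 14:45-18:50.
Gita and Dana can make the full 13:55-14:55 slot — that's 2.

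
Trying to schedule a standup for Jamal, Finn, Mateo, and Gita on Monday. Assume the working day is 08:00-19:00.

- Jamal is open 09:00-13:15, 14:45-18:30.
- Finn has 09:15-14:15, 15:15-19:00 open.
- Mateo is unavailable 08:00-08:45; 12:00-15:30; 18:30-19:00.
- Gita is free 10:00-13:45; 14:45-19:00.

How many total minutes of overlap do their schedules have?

300

Jamal free: 09:00-13:15, 14:45-18:30.
Finn free: 09:15-14:15, 15:15-19:00.
Mateo free: 08:45-12:00, 15:30-18:30 (invert busy blocks within the working day).
Gita free: 10:00-13:45, 14:45-19:00.
Jamal ∩ Finn: 09:15-13:15, 15:15-18:30.
Jamal ∩ Finn ∩ Mateo: 09:15-12:00, 15:30-18:30.
Jamal ∩ Finn ∩ Mateo ∩ Gita: 10:00-12:00, 15:30-18:30.
So the common availability across everyone is 10:00-12:00, 15:30-18:30.
Summing the common windows: 120 + 180 = 300 minutes.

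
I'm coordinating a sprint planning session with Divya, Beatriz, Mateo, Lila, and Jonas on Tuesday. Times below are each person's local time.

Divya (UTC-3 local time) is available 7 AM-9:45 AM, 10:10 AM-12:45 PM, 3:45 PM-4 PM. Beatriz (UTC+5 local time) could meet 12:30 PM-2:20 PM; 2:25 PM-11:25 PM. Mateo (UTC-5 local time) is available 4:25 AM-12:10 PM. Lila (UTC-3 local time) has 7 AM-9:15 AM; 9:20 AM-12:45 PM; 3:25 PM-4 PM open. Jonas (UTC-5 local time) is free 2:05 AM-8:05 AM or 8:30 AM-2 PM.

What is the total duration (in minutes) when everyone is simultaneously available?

Divya in UTC: 10:00-12:45, 13:10-15:45, 18:45-19:00 (add 3h to convert from UTC-3).
Beatriz in UTC: 07:30-09:20, 09:25-18:25 (subtract 5h to convert from UTC+5).
Mateo in UTC: 09:25-17:10 (add 5h to convert from UTC-5).
Lila in UTC: 10:00-12:15, 12:20-15:45, 18:25-19:00 (add 3h to convert from UTC-3).
Jonas in UTC: 07:05-13:05, 13:30-19:00 (add 5h to convert from UTC-5).
Divya ∩ Beatriz: 10:00-12:45, 13:10-15:45.
Divya ∩ Beatriz ∩ Mateo: 10:00-12:45, 13:10-15:45.
Divya ∩ Beatriz ∩ Mateo ∩ Lila: 10:00-12:15, 12:20-12:45, 13:10-15:45.
Divya ∩ Beatriz ∩ Mateo ∩ Lila ∩ Jonas: 10:00-12:15, 12:20-12:45, 13:30-15:45.
Summing the common windows: 135 + 25 + 135 = 295 minutes.

295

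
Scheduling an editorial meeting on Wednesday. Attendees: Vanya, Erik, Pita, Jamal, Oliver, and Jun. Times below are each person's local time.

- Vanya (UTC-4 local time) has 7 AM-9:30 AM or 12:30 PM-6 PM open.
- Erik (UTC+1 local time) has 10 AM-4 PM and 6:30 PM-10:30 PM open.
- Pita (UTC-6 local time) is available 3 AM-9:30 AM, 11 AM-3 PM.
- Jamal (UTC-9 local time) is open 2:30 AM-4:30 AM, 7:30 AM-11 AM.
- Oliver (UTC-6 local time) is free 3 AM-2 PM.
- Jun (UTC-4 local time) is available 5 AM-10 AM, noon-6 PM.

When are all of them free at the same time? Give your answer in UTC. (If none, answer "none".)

Vanya in UTC: 11:00-13:30, 16:30-22:00 (add 4h to convert from UTC-4).
Erik in UTC: 09:00-15:00, 17:30-21:30 (subtract 1h to convert from UTC+1).
Pita in UTC: 09:00-15:30, 17:00-21:00 (add 6h to convert from UTC-6).
Jamal in UTC: 11:30-13:30, 16:30-20:00 (add 9h to convert from UTC-9).
Oliver in UTC: 09:00-20:00 (add 6h to convert from UTC-6).
Jun in UTC: 09:00-14:00, 16:00-22:00 (add 4h to convert from UTC-4).
Vanya ∩ Erik: 11:00-13:30, 17:30-21:30.
Vanya ∩ Erik ∩ Pita: 11:00-13:30, 17:30-21:00.
Vanya ∩ Erik ∩ Pita ∩ Jamal: 11:30-13:30, 17:30-20:00.
Vanya ∩ Erik ∩ Pita ∩ Jamal ∩ Oliver: 11:30-13:30, 17:30-20:00.
Vanya ∩ Erik ∩ Pita ∩ Jamal ∩ Oliver ∩ Jun: 11:30-13:30, 17:30-20:00.

11:30-13:30, 17:30-20:00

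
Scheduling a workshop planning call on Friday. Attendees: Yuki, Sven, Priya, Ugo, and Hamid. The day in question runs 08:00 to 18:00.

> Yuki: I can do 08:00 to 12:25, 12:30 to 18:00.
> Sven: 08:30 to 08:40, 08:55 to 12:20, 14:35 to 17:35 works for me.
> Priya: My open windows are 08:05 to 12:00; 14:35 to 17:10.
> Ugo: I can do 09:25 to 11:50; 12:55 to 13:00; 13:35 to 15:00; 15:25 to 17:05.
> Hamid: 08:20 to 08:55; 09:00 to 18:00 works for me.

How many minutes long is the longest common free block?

145

Yuki ∩ Sven: 08:30-08:40, 08:55-12:20, 14:35-17:35.
Yuki ∩ Sven ∩ Priya: 08:30-08:40, 08:55-12:00, 14:35-17:10.
Yuki ∩ Sven ∩ Priya ∩ Ugo: 09:25-11:50, 14:35-15:00, 15:25-17:05.
Yuki ∩ Sven ∩ Priya ∩ Ugo ∩ Hamid: 09:25-11:50, 14:35-15:00, 15:25-17:05.
The longest is 09:25-11:50 at 145 minutes.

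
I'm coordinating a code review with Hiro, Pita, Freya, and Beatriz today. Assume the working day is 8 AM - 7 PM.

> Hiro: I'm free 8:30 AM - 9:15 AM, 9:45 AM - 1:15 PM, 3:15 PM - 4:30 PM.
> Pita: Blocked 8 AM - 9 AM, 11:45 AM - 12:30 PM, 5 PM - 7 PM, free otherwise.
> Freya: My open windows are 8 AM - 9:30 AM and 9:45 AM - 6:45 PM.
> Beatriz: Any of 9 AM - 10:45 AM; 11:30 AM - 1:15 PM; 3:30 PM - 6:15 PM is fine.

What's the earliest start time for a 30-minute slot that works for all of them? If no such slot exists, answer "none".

09:45

Hiro free: 08:30-09:15, 09:45-13:15, 15:15-16:30.
Pita free: 09:00-11:45, 12:30-17:00 (invert busy blocks within the working day).
Freya free: 08:00-09:30, 09:45-18:45.
Beatriz free: 09:00-10:45, 11:30-13:15, 15:30-18:15.
Hiro ∩ Pita: 09:00-09:15, 09:45-11:45, 12:30-13:15, 15:15-16:30.
Hiro ∩ Pita ∩ Freya: 09:00-09:15, 09:45-11:45, 12:30-13:15, 15:15-16:30.
Hiro ∩ Pita ∩ Freya ∩ Beatriz: 09:00-09:15, 09:45-10:45, 11:30-11:45, 12:30-13:15, 15:30-16:30.
The first common window of at least 30 minutes is 09:45-10:45, so the earliest start is 09:45.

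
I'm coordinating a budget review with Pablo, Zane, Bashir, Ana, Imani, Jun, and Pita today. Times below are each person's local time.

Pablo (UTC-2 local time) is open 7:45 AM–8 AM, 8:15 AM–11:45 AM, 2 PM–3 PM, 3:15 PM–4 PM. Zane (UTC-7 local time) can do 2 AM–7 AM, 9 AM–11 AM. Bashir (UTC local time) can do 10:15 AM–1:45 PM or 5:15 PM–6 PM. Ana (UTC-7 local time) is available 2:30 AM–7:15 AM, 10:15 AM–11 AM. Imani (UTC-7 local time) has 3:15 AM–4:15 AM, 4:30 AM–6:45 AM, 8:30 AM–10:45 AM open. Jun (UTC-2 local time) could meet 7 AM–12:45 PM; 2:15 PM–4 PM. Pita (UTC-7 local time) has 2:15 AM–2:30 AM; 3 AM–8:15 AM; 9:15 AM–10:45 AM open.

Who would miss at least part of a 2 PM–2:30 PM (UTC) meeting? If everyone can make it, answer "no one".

Ana, Bashir, Imani, Pablo, Zane

Pablo in UTC: 09:45-10:00, 10:15-13:45, 16:00-17:00, 17:15-18:00 (add 2h to convert from UTC-2).
Zane in UTC: 09:00-14:00, 16:00-18:00 (add 7h to convert from UTC-7).
Bashir in UTC: 10:15-13:45, 17:15-18:00.
Ana in UTC: 09:30-14:15, 17:15-18:00 (add 7h to convert from UTC-7).
Imani in UTC: 10:15-11:15, 11:30-13:45, 15:30-17:45 (add 7h to convert from UTC-7).
Jun in UTC: 09:00-14:45, 16:15-18:00 (add 2h to convert from UTC-2).
Pita in UTC: 09:15-09:30, 10:00-15:15, 16:15-17:45 (add 7h to convert from UTC-7).
Pablo: not fully free for 14:00-14:30. Zane: not fully free for 14:00-14:30. Bashir: not fully free for 14:00-14:30. Ana: not fully free for 14:00-14:30. Imani: not fully free for 14:00-14:30. Jun: free for 14:00-14:30. Pita: free for 14:00-14:30.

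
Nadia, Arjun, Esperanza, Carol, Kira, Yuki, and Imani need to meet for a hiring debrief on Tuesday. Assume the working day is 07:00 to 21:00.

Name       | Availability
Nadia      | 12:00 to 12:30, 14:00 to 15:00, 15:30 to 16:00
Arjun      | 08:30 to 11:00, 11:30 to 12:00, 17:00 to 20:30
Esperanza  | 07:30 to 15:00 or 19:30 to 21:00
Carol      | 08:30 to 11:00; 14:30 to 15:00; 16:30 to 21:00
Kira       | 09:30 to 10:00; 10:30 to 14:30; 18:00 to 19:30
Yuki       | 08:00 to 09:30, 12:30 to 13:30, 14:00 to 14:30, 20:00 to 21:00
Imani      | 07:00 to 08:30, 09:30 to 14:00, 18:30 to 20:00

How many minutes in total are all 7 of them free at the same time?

Nadia ∩ Arjun: ∅.
Nadia ∩ Arjun ∩ Esperanza: ∅.
Nadia ∩ Arjun ∩ Esperanza ∩ Carol: ∅.
Nadia ∩ Arjun ∩ Esperanza ∩ Carol ∩ Kira: ∅.
Nadia ∩ Arjun ∩ Esperanza ∩ Carol ∩ Kira ∩ Yuki: ∅.
Nadia ∩ Arjun ∩ Esperanza ∩ Carol ∩ Kira ∩ Yuki ∩ Imani: ∅.
There is no time when everyone is free.
There is no common window, so the total is 0 minutes.

0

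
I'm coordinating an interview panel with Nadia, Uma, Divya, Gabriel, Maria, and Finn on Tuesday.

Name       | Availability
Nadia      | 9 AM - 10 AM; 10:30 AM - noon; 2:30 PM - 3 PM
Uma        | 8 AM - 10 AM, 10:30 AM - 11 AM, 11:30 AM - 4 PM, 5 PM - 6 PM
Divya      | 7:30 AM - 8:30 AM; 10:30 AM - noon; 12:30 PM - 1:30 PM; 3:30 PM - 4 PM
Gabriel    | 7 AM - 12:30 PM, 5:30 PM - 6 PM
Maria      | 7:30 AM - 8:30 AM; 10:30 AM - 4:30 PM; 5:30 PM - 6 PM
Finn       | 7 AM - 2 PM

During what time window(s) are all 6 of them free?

Nadia ∩ Uma: 09:00-10:00, 10:30-11:00, 11:30-12:00, 14:30-15:00.
Nadia ∩ Uma ∩ Divya: 10:30-11:00, 11:30-12:00.
Nadia ∩ Uma ∩ Divya ∩ Gabriel: 10:30-11:00, 11:30-12:00.
Nadia ∩ Uma ∩ Divya ∩ Gabriel ∩ Maria: 10:30-11:00, 11:30-12:00.
Nadia ∩ Uma ∩ Divya ∩ Gabriel ∩ Maria ∩ Finn: 10:30-11:00, 11:30-12:00.

10:30-11:00, 11:30-12:00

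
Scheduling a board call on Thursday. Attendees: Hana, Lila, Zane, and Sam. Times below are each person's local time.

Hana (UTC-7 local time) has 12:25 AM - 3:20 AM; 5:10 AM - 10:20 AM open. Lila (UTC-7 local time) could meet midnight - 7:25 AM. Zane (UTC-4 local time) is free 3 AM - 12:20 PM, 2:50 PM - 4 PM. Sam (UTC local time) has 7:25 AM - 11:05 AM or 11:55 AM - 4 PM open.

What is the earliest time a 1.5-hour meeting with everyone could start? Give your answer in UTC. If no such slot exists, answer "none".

07:25

Hana in UTC: 07:25-10:20, 12:10-17:20 (add 7h to convert from UTC-7).
Lila in UTC: 07:00-14:25 (add 7h to convert from UTC-7).
Zane in UTC: 07:00-16:20, 18:50-20:00 (add 4h to convert from UTC-4).
Sam in UTC: 07:25-11:05, 11:55-16:00.
Hana ∩ Lila: 07:25-10:20, 12:10-14:25.
Hana ∩ Lila ∩ Zane: 07:25-10:20, 12:10-14:25.
Hana ∩ Lila ∩ Zane ∩ Sam: 07:25-10:20, 12:10-14:25.
The first common window of at least 90 minutes is 07:25-10:20, so the earliest start is 07:25.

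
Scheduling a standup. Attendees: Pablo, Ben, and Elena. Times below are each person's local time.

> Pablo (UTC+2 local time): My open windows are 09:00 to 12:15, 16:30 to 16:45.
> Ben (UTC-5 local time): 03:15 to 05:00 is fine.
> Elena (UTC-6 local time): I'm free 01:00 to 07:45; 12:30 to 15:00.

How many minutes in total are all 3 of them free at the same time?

Pablo in UTC: 07:00-10:15, 14:30-14:45 (subtract 2h to convert from UTC+2).
Ben in UTC: 08:15-10:00 (add 5h to convert from UTC-5).
Elena in UTC: 07:00-13:45, 18:30-21:00 (add 6h to convert from UTC-6).
Pablo ∩ Ben: 08:15-10:00.
Pablo ∩ Ben ∩ Elena: 08:15-10:00.
That's a single block of 105 minutes.

105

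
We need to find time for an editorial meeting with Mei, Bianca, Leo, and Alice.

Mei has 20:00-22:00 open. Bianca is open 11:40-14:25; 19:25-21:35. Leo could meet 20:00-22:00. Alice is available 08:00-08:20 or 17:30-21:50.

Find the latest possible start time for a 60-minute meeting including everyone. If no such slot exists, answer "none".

Mei ∩ Bianca: 20:00-21:35.
Mei ∩ Bianca ∩ Leo: 20:00-21:35.
Mei ∩ Bianca ∩ Leo ∩ Alice: 20:00-21:35.
So the common availability across everyone is 20:00-21:35.
The last common window of at least 60 minutes is 20:00-21:35; a 60-minute meeting can start as late as 20:35 and still end by 21:35.

20:35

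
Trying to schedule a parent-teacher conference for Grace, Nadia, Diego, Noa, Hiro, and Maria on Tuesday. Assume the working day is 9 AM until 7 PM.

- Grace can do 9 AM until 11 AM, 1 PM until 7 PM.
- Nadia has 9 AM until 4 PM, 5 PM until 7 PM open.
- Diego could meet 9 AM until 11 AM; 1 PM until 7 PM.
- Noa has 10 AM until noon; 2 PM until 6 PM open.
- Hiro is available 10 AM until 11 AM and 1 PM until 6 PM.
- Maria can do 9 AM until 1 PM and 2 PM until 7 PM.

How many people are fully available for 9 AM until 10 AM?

Grace, Nadia, Diego, and Maria can make the full 09:00-10:00 slot — that's 4.

4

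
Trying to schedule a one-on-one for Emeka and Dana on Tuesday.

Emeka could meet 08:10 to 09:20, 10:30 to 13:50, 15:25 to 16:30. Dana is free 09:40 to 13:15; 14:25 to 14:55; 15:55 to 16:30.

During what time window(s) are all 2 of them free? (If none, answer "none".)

Emeka ∩ Dana: 10:30-13:15, 15:55-16:30.

10:30-13:15, 15:55-16:30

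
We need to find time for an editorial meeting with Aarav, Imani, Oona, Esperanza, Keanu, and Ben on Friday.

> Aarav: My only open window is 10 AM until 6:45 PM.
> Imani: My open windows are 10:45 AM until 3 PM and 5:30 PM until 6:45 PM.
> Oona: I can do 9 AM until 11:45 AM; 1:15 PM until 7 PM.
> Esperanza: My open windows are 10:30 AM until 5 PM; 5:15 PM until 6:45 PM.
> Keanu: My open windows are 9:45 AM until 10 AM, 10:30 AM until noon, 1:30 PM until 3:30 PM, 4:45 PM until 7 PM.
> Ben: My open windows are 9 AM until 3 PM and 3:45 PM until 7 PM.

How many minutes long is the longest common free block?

90

Aarav ∩ Imani: 10:45-15:00, 17:30-18:45.
Aarav ∩ Imani ∩ Oona: 10:45-11:45, 13:15-15:00, 17:30-18:45.
Aarav ∩ Imani ∩ Oona ∩ Esperanza: 10:45-11:45, 13:15-15:00, 17:30-18:45.
Aarav ∩ Imani ∩ Oona ∩ Esperanza ∩ Keanu: 10:45-11:45, 13:30-15:00, 17:30-18:45.
Aarav ∩ Imani ∩ Oona ∩ Esperanza ∩ Keanu ∩ Ben: 10:45-11:45, 13:30-15:00, 17:30-18:45.
So the common availability across everyone is 10:45-11:45, 13:30-15:00, 17:30-18:45.
The longest is 13:30-15:00 at 90 minutes.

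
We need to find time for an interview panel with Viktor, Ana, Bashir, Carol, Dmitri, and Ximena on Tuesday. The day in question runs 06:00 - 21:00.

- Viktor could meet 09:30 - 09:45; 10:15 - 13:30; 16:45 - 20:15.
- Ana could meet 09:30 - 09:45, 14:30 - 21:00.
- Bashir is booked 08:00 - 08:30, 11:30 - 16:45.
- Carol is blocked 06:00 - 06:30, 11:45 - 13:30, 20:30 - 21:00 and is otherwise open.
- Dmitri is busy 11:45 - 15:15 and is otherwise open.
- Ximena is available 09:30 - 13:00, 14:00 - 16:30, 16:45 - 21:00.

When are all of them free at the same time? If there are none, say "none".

Viktor free: 09:30-09:45, 10:15-13:30, 16:45-20:15.
Ana free: 09:30-09:45, 14:30-21:00.
Bashir free: 06:00-08:00, 08:30-11:30, 16:45-21:00 (invert busy blocks within the working day).
Carol free: 06:30-11:45, 13:30-20:30 (invert busy blocks within the working day).
Dmitri free: 06:00-11:45, 15:15-21:00 (invert busy blocks within the working day).
Ximena free: 09:30-13:00, 14:00-16:30, 16:45-21:00.
Viktor ∩ Ana: 09:30-09:45, 16:45-20:15.
Viktor ∩ Ana ∩ Bashir: 09:30-09:45, 16:45-20:15.
Viktor ∩ Ana ∩ Bashir ∩ Carol: 09:30-09:45, 16:45-20:15.
Viktor ∩ Ana ∩ Bashir ∩ Carol ∩ Dmitri: 09:30-09:45, 16:45-20:15.
Viktor ∩ Ana ∩ Bashir ∩ Carol ∩ Dmitri ∩ Ximena: 09:30-09:45, 16:45-20:15.

09:30-09:45, 16:45-20:15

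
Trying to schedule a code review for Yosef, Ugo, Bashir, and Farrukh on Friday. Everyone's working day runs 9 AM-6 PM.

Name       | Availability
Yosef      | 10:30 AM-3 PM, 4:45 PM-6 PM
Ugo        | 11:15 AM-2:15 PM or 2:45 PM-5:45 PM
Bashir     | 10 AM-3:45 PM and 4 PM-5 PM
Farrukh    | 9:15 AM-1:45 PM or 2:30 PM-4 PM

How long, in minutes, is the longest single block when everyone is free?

Yosef ∩ Ugo: 11:15-14:15, 14:45-15:00, 16:45-17:45.
Yosef ∩ Ugo ∩ Bashir: 11:15-14:15, 14:45-15:00, 16:45-17:00.
Yosef ∩ Ugo ∩ Bashir ∩ Farrukh: 11:15-13:45, 14:45-15:00.
The longest is 11:15-13:45 at 150 minutes.

150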